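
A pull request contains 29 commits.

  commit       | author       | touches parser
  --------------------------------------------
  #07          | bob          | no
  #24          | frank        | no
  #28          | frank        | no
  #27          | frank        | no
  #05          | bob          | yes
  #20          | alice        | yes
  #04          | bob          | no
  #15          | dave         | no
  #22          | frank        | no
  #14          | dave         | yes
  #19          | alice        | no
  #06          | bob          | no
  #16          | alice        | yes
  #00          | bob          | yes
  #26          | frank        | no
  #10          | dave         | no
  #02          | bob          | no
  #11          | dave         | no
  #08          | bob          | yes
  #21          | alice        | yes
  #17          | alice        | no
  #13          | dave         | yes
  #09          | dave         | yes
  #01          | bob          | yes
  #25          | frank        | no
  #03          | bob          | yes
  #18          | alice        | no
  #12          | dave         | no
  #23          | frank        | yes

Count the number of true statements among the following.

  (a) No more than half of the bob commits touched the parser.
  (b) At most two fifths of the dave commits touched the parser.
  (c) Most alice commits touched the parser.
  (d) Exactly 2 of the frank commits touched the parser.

0

(a) bob: |A| = 9, |A ∩ B| = 5; needs |A ∩ B| ≤ |A ∖ B| — false.
(b) dave: |A| = 7, |A ∩ B| = 3; needs |A ∩ B| / |A| ≤ 2/5 — false.
(c) alice: |A| = 6, |A ∩ B| = 3; needs |A ∩ B| > |A ∖ B| — false.
(d) frank: |A| = 7, |A ∩ B| = 1; needs |A ∩ B| = 2 — false.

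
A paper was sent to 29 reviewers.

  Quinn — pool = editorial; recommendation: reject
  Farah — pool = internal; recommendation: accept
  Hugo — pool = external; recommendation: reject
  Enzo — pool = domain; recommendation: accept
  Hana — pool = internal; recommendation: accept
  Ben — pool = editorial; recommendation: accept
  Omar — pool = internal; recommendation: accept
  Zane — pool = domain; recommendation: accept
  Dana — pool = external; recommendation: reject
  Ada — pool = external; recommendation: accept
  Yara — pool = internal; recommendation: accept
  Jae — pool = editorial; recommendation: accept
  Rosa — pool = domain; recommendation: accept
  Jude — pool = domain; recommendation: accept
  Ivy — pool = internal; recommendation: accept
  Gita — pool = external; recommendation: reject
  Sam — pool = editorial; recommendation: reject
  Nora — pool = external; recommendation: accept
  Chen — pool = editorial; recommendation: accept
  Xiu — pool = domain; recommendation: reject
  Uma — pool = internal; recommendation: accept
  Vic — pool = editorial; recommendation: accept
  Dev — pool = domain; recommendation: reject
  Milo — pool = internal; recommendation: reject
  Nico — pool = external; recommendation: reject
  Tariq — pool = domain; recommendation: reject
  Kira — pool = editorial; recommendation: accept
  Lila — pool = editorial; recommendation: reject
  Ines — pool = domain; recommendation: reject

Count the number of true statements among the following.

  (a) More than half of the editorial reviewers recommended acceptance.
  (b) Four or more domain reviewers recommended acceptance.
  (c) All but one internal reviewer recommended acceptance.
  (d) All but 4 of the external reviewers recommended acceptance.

(a) editorial: |A| = 8, |A ∩ B| = 5; needs |A ∩ B| > |A ∖ B| — true.
(b) domain: |A| = 8, |A ∩ B| = 4; needs |A ∩ B| ≥ 4 — true.
(c) internal: |A| = 7, |A ∩ B| = 6; needs |A ∖ B| = 1 — true.
(d) external: |A| = 6, |A ∩ B| = 2; needs |A ∖ B| = 4 — true.

4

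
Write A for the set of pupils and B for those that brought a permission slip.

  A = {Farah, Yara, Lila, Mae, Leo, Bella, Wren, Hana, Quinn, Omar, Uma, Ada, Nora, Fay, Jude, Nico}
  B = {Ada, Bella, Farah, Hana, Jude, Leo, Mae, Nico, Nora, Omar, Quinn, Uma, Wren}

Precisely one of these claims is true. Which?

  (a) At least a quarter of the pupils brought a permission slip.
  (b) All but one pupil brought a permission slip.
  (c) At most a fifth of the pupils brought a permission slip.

|A| = 16, |A ∩ B| = 13, |A ∖ B| = 3.
(a) requires |A ∩ B| / |A| ≥ 1/4: true.
(b) requires |A ∖ B| = 1: false.
(c) requires |A ∩ B| / |A| ≤ 1/5: false.

(a)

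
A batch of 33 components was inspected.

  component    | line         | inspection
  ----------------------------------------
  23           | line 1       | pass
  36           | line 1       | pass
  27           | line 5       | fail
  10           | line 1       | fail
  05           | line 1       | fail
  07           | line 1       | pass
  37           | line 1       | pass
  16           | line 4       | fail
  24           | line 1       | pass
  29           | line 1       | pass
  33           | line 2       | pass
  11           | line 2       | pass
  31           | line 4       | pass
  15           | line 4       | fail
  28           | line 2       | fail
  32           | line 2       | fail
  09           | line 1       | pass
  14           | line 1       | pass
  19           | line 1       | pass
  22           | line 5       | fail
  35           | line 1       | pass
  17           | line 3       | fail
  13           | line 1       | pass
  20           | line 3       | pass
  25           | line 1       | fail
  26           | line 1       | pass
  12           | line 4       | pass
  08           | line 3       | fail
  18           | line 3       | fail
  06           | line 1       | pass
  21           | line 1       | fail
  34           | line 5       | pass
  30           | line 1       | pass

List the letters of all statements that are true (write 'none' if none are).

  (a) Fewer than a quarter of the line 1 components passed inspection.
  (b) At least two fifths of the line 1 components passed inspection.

|A| = 18, |A ∩ B| = 14, |A ∖ B| = 4.
(a) |A ∩ B| / |A| < 1/4: fails.
(b) |A ∩ B| / |A| ≥ 2/5: holds.

(b)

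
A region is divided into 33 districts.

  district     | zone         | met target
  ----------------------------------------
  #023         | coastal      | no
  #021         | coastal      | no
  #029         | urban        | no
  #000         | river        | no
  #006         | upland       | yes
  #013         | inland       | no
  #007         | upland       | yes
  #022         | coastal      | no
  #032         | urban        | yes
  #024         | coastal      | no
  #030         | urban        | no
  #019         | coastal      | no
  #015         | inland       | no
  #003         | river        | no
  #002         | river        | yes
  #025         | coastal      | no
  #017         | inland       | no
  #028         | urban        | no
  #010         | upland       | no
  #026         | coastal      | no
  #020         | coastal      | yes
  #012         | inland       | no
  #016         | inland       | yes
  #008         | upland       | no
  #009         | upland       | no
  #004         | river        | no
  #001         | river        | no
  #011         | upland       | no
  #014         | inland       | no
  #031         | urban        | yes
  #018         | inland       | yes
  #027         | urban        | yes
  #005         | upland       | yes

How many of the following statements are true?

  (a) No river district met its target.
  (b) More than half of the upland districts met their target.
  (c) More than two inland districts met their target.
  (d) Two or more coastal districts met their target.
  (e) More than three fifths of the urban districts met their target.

0

(a) river: |A| = 5, |A ∩ B| = 1; needs A ∩ B = ∅ (|A ∩ B| = 0) — false.
(b) upland: |A| = 7, |A ∩ B| = 3; needs |A ∩ B| > |A ∖ B| — false.
(c) inland: |A| = 7, |A ∩ B| = 2; needs |A ∩ B| > 2 — false.
(d) coastal: |A| = 8, |A ∩ B| = 1; needs |A ∩ B| ≥ 2 — false.
(e) urban: |A| = 6, |A ∩ B| = 3; needs |A ∩ B| / |A| > 3/5 — false.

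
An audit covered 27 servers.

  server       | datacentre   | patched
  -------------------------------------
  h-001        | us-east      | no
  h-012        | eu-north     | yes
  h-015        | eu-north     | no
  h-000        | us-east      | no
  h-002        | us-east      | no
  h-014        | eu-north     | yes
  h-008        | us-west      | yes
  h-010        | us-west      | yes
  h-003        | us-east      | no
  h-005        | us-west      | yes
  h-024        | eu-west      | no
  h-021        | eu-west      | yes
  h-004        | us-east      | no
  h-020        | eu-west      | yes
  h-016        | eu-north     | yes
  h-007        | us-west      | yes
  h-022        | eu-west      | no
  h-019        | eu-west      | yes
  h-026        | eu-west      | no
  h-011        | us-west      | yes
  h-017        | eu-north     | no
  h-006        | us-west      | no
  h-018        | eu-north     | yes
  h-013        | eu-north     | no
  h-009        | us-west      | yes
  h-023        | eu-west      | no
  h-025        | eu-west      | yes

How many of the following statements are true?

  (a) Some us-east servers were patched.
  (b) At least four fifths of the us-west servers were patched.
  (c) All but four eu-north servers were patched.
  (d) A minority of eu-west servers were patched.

(a) us-east: |A| = 5, |A ∩ B| = 0; needs A ∩ B ≠ ∅ (|A ∩ B| ≥ 1) — false.
(b) us-west: |A| = 7, |A ∩ B| = 6; needs |A ∩ B| / |A| ≥ 4/5 — true.
(c) eu-north: |A| = 7, |A ∩ B| = 4; needs |A ∖ B| = 4 — false.
(d) eu-west: |A| = 8, |A ∩ B| = 4; needs |A ∩ B| < |A ∖ B| — false.

1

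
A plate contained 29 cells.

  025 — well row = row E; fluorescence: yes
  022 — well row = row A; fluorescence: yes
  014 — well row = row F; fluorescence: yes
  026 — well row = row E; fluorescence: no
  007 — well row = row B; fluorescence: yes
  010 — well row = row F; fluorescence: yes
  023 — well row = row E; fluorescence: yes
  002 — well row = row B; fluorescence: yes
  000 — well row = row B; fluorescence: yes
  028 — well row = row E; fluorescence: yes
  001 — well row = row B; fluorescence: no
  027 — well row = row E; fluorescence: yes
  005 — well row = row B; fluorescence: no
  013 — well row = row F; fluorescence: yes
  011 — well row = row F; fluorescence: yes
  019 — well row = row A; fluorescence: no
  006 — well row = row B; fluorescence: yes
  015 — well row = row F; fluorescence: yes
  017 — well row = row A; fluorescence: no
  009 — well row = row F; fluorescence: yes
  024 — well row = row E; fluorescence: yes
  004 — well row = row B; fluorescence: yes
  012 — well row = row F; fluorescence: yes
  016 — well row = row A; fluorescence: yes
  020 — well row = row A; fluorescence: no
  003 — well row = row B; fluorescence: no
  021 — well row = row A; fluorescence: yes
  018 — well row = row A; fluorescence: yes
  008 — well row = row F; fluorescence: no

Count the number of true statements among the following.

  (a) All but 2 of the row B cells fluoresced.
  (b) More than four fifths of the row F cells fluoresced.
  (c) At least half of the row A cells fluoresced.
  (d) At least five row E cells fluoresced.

(a) row B: |A| = 8, |A ∩ B| = 5; needs |A ∖ B| = 2 — false.
(b) row F: |A| = 8, |A ∩ B| = 7; needs |A ∩ B| / |A| > 4/5 — true.
(c) row A: |A| = 7, |A ∩ B| = 4; needs |A ∩ B| ≥ |A ∖ B| — true.
(d) row E: |A| = 6, |A ∩ B| = 5; needs |A ∩ B| ≥ 5 — true.

3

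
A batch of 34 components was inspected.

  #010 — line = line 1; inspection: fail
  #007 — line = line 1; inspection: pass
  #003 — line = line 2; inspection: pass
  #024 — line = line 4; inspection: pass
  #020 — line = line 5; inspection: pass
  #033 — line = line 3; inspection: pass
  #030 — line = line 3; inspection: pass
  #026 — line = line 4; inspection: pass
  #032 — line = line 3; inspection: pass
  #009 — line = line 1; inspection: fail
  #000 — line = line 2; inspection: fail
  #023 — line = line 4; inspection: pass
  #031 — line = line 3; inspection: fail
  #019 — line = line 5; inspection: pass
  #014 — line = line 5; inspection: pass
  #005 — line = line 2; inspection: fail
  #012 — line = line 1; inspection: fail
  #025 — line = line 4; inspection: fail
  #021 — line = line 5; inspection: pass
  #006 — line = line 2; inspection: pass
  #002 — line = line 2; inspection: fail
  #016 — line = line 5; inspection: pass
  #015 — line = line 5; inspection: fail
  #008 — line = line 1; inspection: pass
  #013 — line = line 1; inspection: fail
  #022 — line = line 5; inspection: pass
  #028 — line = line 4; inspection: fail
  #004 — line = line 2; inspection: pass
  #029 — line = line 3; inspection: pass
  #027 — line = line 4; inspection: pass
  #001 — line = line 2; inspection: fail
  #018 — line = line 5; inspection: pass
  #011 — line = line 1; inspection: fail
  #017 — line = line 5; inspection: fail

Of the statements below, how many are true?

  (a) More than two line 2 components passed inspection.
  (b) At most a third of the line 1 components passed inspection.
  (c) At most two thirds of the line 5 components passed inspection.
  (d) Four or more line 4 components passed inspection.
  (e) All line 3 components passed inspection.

3

(a) line 2: |A| = 7, |A ∩ B| = 3; needs |A ∩ B| > 2 — true.
(b) line 1: |A| = 7, |A ∩ B| = 2; needs |A ∩ B| / |A| ≤ 1/3 — true.
(c) line 5: |A| = 9, |A ∩ B| = 7; needs |A ∩ B| / |A| ≤ 2/3 — false.
(d) line 4: |A| = 6, |A ∩ B| = 4; needs |A ∩ B| ≥ 4 — true.
(e) line 3: |A| = 5, |A ∩ B| = 4; needs A ⊆ B, i.e. every element of A is in B (|A ∖ B| = 0) — false.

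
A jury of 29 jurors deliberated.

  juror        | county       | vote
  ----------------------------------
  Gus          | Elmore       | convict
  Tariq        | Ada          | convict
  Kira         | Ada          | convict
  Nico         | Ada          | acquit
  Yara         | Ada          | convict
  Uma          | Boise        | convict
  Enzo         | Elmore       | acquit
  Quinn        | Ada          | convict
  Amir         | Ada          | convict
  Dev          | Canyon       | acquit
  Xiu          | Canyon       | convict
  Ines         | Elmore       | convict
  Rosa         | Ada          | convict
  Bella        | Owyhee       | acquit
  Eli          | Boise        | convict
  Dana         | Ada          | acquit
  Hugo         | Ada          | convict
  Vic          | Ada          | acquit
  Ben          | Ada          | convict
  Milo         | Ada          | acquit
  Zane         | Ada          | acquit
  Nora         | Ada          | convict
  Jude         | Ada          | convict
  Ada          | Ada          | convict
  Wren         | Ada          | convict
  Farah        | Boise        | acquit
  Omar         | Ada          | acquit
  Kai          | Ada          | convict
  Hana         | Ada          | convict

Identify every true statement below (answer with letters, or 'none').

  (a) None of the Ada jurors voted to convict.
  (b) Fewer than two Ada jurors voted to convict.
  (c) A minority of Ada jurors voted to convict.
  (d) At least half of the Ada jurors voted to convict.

(d)

|A| = 20, |A ∩ B| = 14, |A ∖ B| = 6.
(a) A ∩ B = ∅ (|A ∩ B| = 0): fails.
(b) |A ∩ B| < 2: fails.
(c) |A ∩ B| < |A ∖ B|: fails.
(d) |A ∩ B| ≥ |A ∖ B|: holds.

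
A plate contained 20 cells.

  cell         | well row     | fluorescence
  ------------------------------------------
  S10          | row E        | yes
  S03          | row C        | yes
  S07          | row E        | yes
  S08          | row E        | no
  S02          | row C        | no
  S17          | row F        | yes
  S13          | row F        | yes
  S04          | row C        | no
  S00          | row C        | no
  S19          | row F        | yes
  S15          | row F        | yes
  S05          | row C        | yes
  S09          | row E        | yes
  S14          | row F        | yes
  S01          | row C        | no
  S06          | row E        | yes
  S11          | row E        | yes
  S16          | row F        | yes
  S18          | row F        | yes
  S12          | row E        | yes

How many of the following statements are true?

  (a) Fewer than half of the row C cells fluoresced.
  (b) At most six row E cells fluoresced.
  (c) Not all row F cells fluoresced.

(a) row C: |A| = 6, |A ∩ B| = 2; needs |A ∩ B| < |A ∖ B| — true.
(b) row E: |A| = 7, |A ∩ B| = 6; needs |A ∩ B| ≤ 6 — true.
(c) row F: |A| = 7, |A ∩ B| = 7; needs A ⊄ B (|A ∖ B| ≥ 1) — false.

2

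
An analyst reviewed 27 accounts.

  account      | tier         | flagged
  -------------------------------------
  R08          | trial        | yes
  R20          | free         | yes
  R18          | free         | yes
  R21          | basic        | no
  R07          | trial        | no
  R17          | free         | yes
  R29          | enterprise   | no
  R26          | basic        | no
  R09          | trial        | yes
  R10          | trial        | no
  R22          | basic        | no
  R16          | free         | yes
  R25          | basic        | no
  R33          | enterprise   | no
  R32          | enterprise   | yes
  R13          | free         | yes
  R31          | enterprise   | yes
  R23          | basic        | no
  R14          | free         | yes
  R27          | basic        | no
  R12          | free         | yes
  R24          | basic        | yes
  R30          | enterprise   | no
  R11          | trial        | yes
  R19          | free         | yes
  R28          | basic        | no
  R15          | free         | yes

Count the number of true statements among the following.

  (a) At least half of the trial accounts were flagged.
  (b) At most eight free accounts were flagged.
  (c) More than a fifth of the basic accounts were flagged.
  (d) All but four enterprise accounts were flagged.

1

(a) trial: |A| = 5, |A ∩ B| = 3; needs |A ∩ B| ≥ |A ∖ B| — true.
(b) free: |A| = 9, |A ∩ B| = 9; needs |A ∩ B| ≤ 8 — false.
(c) basic: |A| = 8, |A ∩ B| = 1; needs |A ∩ B| / |A| > 1/5 — false.
(d) enterprise: |A| = 5, |A ∩ B| = 2; needs |A ∖ B| = 4 — false.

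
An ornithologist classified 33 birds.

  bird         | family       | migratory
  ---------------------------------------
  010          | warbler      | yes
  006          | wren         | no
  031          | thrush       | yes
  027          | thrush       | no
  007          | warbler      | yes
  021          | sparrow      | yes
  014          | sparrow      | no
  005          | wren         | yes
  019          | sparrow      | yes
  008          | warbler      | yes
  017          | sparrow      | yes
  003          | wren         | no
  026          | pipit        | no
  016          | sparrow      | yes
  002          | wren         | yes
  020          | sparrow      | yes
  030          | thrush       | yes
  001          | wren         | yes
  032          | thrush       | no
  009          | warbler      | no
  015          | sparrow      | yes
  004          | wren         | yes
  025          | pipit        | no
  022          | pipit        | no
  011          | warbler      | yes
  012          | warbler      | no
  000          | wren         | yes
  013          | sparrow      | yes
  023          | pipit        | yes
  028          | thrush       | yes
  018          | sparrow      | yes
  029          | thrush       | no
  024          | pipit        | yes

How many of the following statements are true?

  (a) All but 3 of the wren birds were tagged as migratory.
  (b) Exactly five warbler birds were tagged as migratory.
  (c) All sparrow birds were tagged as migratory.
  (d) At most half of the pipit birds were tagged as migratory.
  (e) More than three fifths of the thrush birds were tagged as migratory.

(a) wren: |A| = 7, |A ∩ B| = 5; needs |A ∖ B| = 3 — false.
(b) warbler: |A| = 6, |A ∩ B| = 4; needs |A ∩ B| = 5 — false.
(c) sparrow: |A| = 9, |A ∩ B| = 8; needs A ⊆ B, i.e. every element of A is in B (|A ∖ B| = 0) — false.
(d) pipit: |A| = 5, |A ∩ B| = 2; needs |A ∩ B| ≤ |A ∖ B| — true.
(e) thrush: |A| = 6, |A ∩ B| = 3; needs |A ∩ B| / |A| > 3/5 — false.

1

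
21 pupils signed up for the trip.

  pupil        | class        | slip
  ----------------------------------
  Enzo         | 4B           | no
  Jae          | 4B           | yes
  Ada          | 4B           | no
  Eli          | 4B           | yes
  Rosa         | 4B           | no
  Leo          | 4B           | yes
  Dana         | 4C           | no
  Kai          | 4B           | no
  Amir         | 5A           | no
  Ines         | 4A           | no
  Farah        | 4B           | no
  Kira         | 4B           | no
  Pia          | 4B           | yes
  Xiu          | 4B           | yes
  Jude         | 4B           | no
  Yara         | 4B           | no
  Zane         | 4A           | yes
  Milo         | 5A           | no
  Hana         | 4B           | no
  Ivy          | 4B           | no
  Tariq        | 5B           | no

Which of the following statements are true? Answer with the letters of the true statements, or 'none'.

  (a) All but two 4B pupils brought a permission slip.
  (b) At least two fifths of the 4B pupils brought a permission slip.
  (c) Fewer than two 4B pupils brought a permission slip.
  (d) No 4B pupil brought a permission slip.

none

|A| = 15, |A ∩ B| = 5, |A ∖ B| = 10.
(a) |A ∖ B| = 2: fails.
(b) |A ∩ B| / |A| ≥ 2/5: fails.
(c) |A ∩ B| < 2: fails.
(d) A ∩ B = ∅ (|A ∩ B| = 0): fails.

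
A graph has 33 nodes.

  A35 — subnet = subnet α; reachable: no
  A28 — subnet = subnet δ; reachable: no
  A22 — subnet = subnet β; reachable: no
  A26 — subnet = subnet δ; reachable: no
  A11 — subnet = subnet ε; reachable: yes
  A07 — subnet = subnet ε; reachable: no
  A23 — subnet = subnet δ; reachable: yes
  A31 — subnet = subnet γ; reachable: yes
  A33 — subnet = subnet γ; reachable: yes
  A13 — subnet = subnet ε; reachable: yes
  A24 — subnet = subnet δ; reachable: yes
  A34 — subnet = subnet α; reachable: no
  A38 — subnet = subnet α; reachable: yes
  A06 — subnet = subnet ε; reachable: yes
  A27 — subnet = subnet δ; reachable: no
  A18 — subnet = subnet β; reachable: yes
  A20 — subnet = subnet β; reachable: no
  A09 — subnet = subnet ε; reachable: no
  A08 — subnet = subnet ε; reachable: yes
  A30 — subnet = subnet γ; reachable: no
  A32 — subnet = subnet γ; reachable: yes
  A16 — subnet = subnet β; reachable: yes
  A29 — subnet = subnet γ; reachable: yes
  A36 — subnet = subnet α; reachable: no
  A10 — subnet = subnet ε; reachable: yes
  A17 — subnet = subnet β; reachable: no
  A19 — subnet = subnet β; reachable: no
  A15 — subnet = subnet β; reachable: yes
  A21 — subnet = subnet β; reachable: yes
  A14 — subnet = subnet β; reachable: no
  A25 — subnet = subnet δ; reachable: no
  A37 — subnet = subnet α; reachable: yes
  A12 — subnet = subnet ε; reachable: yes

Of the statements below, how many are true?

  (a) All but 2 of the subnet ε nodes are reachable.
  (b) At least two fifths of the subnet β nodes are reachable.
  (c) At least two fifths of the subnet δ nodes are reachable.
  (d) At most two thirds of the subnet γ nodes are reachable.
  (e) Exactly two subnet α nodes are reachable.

3

(a) subnet ε: |A| = 8, |A ∩ B| = 6; needs |A ∖ B| = 2 — true.
(b) subnet β: |A| = 9, |A ∩ B| = 4; needs |A ∩ B| / |A| ≥ 2/5 — true.
(c) subnet δ: |A| = 6, |A ∩ B| = 2; needs |A ∩ B| / |A| ≥ 2/5 — false.
(d) subnet γ: |A| = 5, |A ∩ B| = 4; needs |A ∩ B| / |A| ≤ 2/3 — false.
(e) subnet α: |A| = 5, |A ∩ B| = 2; needs |A ∩ B| = 2 — true.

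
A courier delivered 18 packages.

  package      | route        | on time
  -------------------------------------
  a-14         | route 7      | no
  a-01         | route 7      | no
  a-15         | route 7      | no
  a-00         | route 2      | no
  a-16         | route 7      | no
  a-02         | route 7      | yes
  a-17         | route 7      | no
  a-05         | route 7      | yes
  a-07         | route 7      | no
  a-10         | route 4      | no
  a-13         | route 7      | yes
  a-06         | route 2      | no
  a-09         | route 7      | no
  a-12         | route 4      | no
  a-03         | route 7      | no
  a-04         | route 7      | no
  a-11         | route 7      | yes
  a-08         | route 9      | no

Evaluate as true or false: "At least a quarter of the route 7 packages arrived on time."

True

The determiner here denotes the relation: |A ∩ B| / |A| ≥ 1/4.
A (the restrictor) = {a-14, a-01, a-15, a-16, a-02, a-17, a-05, a-07, a-13, a-09, a-03, a-04, a-11}, |A| = 13.
A ∩ B = {a-02, a-05, a-13, a-11}, so |A ∩ B| = 4.
A ∖ B = {a-14, a-01, a-15, a-16, a-17, a-07, a-09, a-03, a-04}, so |A ∖ B| = 9.
|A ∩ B|/|A| = 4/13, so the statement is true.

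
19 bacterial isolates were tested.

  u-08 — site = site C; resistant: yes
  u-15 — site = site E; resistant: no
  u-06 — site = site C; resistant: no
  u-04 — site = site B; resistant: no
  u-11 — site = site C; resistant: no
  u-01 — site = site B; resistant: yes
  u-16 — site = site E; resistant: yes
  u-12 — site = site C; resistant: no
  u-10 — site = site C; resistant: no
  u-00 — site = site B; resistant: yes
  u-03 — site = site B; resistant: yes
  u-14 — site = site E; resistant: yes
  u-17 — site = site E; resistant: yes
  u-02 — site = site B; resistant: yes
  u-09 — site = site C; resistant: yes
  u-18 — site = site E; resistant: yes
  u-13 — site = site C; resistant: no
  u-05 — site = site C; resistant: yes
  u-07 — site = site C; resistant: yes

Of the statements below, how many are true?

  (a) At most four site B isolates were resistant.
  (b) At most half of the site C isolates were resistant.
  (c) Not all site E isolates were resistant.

3

(a) site B: |A| = 5, |A ∩ B| = 4; needs |A ∩ B| ≤ 4 — true.
(b) site C: |A| = 9, |A ∩ B| = 4; needs |A ∩ B| ≤ |A ∖ B| — true.
(c) site E: |A| = 5, |A ∩ B| = 4; needs A ⊄ B (|A ∖ B| ≥ 1) — true.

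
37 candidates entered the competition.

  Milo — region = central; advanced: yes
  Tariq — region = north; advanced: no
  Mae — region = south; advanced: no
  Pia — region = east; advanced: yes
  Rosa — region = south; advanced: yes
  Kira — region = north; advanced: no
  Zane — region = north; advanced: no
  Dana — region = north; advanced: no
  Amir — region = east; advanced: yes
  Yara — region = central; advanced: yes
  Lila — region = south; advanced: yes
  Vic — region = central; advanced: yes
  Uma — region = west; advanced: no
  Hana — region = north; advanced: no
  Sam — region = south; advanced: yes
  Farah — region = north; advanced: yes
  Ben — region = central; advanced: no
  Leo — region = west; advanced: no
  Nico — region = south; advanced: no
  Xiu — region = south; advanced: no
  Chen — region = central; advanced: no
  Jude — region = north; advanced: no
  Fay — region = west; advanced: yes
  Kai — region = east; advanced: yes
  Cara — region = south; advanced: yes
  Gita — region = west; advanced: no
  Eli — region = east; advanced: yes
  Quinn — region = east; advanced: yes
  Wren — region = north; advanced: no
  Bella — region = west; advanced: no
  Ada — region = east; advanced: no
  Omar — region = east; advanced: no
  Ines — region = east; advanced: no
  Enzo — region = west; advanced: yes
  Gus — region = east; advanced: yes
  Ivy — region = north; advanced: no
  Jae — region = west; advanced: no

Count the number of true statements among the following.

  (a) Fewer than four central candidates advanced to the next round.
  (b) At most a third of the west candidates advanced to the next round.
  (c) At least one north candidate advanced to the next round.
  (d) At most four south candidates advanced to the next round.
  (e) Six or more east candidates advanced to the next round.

(a) central: |A| = 5, |A ∩ B| = 3; needs |A ∩ B| < 4 — true.
(b) west: |A| = 7, |A ∩ B| = 2; needs |A ∩ B| / |A| ≤ 1/3 — true.
(c) north: |A| = 9, |A ∩ B| = 1; needs A ∩ B ≠ ∅ (|A ∩ B| ≥ 1) — true.
(d) south: |A| = 7, |A ∩ B| = 4; needs |A ∩ B| ≤ 4 — true.
(e) east: |A| = 9, |A ∩ B| = 6; needs |A ∩ B| ≥ 6 — true.

5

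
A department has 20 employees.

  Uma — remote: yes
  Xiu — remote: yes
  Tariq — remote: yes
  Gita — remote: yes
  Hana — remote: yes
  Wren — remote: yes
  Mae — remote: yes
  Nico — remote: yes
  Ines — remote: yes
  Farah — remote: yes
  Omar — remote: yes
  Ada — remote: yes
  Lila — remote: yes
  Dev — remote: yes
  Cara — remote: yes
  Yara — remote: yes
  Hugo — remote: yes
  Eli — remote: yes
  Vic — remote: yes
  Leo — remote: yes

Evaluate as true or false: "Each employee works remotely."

True

'Each employee works remotely' holds iff A ⊆ B, i.e. every element of A is in B (|A ∖ B| = 0).
|A| = 20, |A ∩ B| = 20, |A ∖ B| = 0.
So the statement is true.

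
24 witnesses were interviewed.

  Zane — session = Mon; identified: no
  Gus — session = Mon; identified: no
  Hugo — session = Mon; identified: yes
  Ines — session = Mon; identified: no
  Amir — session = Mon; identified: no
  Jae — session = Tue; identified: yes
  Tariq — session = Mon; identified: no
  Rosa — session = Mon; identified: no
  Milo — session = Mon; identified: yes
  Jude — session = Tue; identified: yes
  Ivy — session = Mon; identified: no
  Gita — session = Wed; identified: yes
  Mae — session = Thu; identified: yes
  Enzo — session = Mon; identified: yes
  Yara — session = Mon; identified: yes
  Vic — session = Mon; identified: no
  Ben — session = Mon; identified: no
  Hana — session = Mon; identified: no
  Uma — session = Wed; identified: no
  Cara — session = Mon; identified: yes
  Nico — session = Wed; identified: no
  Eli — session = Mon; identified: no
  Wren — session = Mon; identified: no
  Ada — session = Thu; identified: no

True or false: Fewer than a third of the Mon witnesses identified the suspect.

True

'Fewer than a third of the Mon witnesses identified the suspect' holds iff |A ∩ B| / |A| < 1/3.
|A| = 17, |A ∩ B| = 5, |A ∖ B| = 12.
|A ∩ B|/|A| = 5/17, so the statement is true.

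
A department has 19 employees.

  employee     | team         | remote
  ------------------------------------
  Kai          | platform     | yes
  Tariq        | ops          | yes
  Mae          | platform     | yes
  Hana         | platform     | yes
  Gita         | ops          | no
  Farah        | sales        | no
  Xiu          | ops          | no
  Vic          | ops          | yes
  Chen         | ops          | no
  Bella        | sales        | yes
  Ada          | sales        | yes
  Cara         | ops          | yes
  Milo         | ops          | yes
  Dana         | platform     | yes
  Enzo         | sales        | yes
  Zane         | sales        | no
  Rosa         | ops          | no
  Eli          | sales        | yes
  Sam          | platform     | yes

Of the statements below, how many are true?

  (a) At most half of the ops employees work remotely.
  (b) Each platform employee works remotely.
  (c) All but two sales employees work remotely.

3

(a) ops: |A| = 8, |A ∩ B| = 4; needs |A ∩ B| ≤ |A ∖ B| — true.
(b) platform: |A| = 5, |A ∩ B| = 5; needs A ⊆ B, i.e. every element of A is in B (|A ∖ B| = 0) — true.
(c) sales: |A| = 6, |A ∩ B| = 4; needs |A ∖ B| = 2 — true.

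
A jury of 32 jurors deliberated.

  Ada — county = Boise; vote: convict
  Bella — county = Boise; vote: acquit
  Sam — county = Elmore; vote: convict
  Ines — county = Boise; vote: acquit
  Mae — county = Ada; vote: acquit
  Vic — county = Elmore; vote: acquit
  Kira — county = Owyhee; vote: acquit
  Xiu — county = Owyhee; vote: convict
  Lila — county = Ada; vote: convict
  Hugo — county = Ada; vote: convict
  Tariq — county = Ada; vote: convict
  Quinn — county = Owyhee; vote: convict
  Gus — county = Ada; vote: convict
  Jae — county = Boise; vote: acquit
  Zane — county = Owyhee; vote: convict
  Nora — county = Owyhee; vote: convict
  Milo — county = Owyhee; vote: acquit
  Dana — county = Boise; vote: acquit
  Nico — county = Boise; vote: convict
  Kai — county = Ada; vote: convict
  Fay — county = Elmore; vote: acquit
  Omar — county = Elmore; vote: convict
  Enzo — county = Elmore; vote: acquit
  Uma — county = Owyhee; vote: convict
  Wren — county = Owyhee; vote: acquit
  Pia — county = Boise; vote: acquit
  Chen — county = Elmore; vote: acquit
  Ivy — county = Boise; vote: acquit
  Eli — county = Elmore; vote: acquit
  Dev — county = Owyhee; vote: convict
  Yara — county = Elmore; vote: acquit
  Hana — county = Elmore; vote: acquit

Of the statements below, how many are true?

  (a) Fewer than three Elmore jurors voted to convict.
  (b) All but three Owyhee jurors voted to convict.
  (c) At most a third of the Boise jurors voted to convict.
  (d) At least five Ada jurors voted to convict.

(a) Elmore: |A| = 9, |A ∩ B| = 2; needs |A ∩ B| < 3 — true.
(b) Owyhee: |A| = 9, |A ∩ B| = 6; needs |A ∖ B| = 3 — true.
(c) Boise: |A| = 8, |A ∩ B| = 2; needs |A ∩ B| / |A| ≤ 1/3 — true.
(d) Ada: |A| = 6, |A ∩ B| = 5; needs |A ∩ B| ≥ 5 — true.

4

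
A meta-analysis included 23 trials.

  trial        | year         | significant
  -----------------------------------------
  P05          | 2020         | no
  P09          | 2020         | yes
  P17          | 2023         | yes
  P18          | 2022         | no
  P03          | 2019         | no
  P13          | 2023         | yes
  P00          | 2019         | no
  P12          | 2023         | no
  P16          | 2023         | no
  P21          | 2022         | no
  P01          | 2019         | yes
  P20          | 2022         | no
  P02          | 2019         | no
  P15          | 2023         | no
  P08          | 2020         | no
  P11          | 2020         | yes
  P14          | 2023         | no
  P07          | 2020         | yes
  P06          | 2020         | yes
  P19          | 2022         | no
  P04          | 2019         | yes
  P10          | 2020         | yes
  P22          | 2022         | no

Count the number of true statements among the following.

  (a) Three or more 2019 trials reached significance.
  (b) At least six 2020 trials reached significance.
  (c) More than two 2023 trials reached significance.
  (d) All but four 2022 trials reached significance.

0

(a) 2019: |A| = 5, |A ∩ B| = 2; needs |A ∩ B| ≥ 3 — false.
(b) 2020: |A| = 7, |A ∩ B| = 5; needs |A ∩ B| ≥ 6 — false.
(c) 2023: |A| = 6, |A ∩ B| = 2; needs |A ∩ B| > 2 — false.
(d) 2022: |A| = 5, |A ∩ B| = 0; needs |A ∖ B| = 4 — false.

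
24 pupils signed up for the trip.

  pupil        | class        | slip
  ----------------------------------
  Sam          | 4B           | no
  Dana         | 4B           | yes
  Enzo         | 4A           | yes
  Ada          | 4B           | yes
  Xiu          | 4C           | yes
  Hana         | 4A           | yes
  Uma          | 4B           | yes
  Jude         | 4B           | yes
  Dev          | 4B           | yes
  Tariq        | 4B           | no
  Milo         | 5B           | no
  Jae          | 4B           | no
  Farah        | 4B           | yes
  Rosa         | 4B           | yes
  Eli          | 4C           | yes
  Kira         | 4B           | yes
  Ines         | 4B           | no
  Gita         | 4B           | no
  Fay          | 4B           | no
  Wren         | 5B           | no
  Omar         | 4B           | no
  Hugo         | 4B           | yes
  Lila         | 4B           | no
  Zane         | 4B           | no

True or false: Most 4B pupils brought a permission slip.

Truth condition: |A ∩ B| > |A ∖ B|.
|A| = 18, |A ∩ B| = 9, |A ∖ B| = 9.
9 = 9, so the statement is false.

False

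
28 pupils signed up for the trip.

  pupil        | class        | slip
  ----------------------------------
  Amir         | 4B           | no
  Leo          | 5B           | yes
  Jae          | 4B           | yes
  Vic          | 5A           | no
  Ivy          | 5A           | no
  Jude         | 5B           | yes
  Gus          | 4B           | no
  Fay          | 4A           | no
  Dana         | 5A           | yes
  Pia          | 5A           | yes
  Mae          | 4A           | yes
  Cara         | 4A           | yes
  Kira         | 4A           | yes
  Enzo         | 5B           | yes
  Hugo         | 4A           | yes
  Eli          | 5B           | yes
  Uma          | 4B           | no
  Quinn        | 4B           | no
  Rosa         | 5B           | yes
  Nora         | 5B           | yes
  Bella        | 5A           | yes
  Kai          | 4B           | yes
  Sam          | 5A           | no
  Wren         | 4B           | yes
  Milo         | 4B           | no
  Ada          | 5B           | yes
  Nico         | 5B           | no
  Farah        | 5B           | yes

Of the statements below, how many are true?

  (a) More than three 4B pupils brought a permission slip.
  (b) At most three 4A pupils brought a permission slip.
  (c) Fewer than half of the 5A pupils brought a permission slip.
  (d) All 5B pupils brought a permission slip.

0

(a) 4B: |A| = 8, |A ∩ B| = 3; needs |A ∩ B| > 3 — false.
(b) 4A: |A| = 5, |A ∩ B| = 4; needs |A ∩ B| ≤ 3 — false.
(c) 5A: |A| = 6, |A ∩ B| = 3; needs |A ∩ B| < |A ∖ B| — false.
(d) 5B: |A| = 9, |A ∩ B| = 8; needs A ⊆ B, i.e. every element of A is in B (|A ∖ B| = 0) — false.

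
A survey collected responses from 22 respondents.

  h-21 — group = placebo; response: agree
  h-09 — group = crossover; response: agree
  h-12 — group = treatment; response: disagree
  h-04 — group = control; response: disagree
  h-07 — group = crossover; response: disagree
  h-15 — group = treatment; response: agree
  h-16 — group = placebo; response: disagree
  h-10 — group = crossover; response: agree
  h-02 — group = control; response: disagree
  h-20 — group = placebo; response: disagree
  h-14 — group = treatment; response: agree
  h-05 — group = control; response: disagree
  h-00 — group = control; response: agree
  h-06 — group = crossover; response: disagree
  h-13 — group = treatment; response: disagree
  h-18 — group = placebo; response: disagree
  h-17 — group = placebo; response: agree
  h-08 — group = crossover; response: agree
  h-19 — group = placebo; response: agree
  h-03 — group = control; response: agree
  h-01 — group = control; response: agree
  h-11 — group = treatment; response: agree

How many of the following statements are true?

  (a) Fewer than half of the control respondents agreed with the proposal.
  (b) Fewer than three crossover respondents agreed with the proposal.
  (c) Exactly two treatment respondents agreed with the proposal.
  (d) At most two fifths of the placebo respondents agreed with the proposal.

(a) control: |A| = 6, |A ∩ B| = 3; needs |A ∩ B| < |A ∖ B| — false.
(b) crossover: |A| = 5, |A ∩ B| = 3; needs |A ∩ B| < 3 — false.
(c) treatment: |A| = 5, |A ∩ B| = 3; needs |A ∩ B| = 2 — false.
(d) placebo: |A| = 6, |A ∩ B| = 3; needs |A ∩ B| / |A| ≤ 2/5 — false.

0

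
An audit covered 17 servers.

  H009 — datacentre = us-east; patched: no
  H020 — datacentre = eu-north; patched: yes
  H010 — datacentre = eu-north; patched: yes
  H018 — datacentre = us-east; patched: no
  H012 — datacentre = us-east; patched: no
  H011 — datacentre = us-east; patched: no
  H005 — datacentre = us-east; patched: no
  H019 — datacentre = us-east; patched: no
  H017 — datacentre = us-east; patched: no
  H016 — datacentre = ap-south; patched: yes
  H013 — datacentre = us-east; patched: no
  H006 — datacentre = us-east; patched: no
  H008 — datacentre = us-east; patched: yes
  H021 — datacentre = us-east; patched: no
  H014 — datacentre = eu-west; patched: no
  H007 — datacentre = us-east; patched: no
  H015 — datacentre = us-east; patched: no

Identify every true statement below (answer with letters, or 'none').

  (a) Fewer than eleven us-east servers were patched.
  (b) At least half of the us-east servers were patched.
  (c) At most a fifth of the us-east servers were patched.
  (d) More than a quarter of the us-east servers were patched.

|A| = 13, |A ∩ B| = 1, |A ∖ B| = 12.
(a) |A ∩ B| < 11: holds.
(b) |A ∩ B| ≥ |A ∖ B|: fails.
(c) |A ∩ B| / |A| ≤ 1/5: holds.
(d) |A ∩ B| / |A| > 1/4: fails.

(a), (c)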